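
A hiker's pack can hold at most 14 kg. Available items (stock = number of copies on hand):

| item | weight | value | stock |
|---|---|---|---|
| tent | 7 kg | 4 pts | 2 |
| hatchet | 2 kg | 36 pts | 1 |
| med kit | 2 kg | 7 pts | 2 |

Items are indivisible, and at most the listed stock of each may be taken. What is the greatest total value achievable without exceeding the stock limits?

Best selections within weight 14 and stock limits:
- 1×tent + 1×hatchet + 2×med kit: weight 13, value 54
- 1×hatchet + 2×med kit: weight 6, value 50
- 1×tent + 1×hatchet + 1×med kit: weight 11, value 47
Best: 54 pts.

54 pts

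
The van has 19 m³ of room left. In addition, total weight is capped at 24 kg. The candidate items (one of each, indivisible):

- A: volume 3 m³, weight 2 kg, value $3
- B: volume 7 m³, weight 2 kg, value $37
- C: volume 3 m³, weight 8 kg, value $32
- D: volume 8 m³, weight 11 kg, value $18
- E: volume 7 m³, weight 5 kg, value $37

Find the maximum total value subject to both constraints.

$106

Feasible sets respecting both limits:
- B+C+E: volume 17, weight 15, value 106
- B+C+D: volume 18, weight 21, value 87
- C+D+E: volume 18, weight 24, value 87
- A+B+E: volume 17, weight 9, value 77
Best: $106.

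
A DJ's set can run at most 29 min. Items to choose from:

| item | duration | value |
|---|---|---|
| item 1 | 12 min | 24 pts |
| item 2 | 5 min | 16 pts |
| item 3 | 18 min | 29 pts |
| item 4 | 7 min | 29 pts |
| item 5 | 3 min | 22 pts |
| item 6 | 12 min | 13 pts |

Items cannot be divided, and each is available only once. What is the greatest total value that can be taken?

Check high-value combinations within 29 min:
- item 1+item 2+item 4+item 5: duration 12+5+7+3=27, value 24+16+29+22=91
- item 2+item 4+item 5+item 6: duration 5+7+3+12=27, value 16+29+22+13=80
- item 3+item 4+item 5: duration 18+7+3=28, value 29+29+22=80
- item 1+item 4+item 5: duration 12+7+3=22, value 24+29+22=75
- item 1+item 2+item 4: duration 12+5+7=24, value 24+16+29=69
Best: 91 pts.

91 pts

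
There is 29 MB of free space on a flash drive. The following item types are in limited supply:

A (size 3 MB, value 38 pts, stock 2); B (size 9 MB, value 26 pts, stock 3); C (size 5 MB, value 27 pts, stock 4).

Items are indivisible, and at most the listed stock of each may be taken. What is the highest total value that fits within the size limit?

Top feasible selections:
- 2×A + 4×C: size 26, value 184
- 2×A + 3×C: size 21, value 157
- 2×A + 1×B + 2×C: size 25, value 156
- 2×A + 2×B + 1×C: size 29, value 155
Best: 184 pts.

184 pts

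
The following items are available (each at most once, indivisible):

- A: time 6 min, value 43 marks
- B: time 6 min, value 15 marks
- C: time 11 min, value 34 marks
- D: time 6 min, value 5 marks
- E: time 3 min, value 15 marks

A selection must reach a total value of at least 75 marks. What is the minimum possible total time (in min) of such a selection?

Subsets with value ≥ 75, sorted by total time:
- A+C: time 17, value 77
- A+C+E: time 20, value 92
- A+B+D+E: time 21, value 78
- A+B+C: time 23, value 92
Minimum time: 17 min.

17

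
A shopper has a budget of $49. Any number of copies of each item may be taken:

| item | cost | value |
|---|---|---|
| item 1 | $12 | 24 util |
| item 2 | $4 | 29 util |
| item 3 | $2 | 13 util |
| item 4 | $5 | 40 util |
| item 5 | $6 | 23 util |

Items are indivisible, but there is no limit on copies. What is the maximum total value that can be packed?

Best value-per-unit is item 4 at 40/5; filling with it alone gives 9×40 = 360.
Optimal mix: 1×item 2 + 9×item 4 → cost 49, value 389.

389 util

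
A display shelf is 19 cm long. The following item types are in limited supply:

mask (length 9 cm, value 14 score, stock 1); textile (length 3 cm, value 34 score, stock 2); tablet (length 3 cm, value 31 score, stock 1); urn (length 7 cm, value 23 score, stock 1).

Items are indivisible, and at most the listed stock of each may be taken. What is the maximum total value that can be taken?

122 score

Top feasible selections:
- 2×textile + 1×tablet + 1×urn: length 16, value 122
- 1×mask + 2×textile + 1×tablet: length 18, value 113
- 2×textile + 1×tablet: length 9, value 99
Best: 122 score.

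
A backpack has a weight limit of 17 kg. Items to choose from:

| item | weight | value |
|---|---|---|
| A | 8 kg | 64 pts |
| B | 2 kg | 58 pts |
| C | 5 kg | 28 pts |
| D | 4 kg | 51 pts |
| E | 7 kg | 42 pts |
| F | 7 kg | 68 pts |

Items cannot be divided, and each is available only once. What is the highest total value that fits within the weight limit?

190 pts

Check high-value combinations within 17 kg:
- A+B+F: weight 8+2+7=17, value 64+58+68=190
- B+D+F: weight 2+4+7=13, value 58+51+68=177
- A+B+D: weight 8+2+4=14, value 64+58+51=173
- B+E+F: weight 2+7+7=16, value 58+42+68=168
- A+B+E: weight 8+2+7=17, value 64+58+42=164
Best: 190 pts.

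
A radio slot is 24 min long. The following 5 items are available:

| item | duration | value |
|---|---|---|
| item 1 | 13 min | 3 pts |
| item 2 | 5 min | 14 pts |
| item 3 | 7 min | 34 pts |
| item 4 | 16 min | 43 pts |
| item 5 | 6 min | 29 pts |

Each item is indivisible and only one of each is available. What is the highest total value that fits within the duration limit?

77 pts

Check high-value combinations within 24 min:
- item 2+item 3+item 5: duration 5+7+6=18, value 14+34+29=77
- item 3+item 4: duration 7+16=23, value 34+43=77
- item 4+item 5: duration 16+6=22, value 43+29=72
- item 3+item 5: duration 7+6=13, value 34+29=63
- item 2+item 4: duration 5+16=21, value 14+43=57
Best: 77 pts.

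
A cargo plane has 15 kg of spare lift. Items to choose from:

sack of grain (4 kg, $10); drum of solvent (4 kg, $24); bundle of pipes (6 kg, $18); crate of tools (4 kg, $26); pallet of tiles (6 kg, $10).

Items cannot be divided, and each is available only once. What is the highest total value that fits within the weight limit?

Check high-value combinations within 15 kg:
- drum of solvent+bundle of pipes+crate of tools: weight 4+6+4=14, value 24+18+26=68
- sack of grain+drum of solvent+crate of tools: weight 4+4+4=12, value 10+24+26=60
- drum of solvent+crate of tools+pallet of tiles: weight 4+4+6=14, value 24+26+10=60
- sack of grain+bundle of pipes+crate of tools: weight 4+6+4=14, value 10+18+26=54
- sack of grain+drum of solvent+bundle of pipes: weight 4+4+6=14, value 10+24+18=52
Best: $68.

$68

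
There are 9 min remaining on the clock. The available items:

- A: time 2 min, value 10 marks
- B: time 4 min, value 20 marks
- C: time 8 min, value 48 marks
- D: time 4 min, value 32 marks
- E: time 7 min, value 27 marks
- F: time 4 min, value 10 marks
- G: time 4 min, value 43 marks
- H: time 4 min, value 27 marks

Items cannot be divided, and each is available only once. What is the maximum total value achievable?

Check high-value combinations within 9 min:
- D+G: time 4+4=8, value 32+43=75
- G+H: time 4+4=8, value 43+27=70
- B+G: time 4+4=8, value 20+43=63
- D+H: time 4+4=8, value 32+27=59
- A+G: time 2+4=6, value 10+43=53
Best: 75 marks.

75 marks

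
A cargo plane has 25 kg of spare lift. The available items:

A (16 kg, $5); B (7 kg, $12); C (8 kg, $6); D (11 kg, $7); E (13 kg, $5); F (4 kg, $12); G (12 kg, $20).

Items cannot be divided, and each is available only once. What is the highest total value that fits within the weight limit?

$44

Check high-value combinations within 25 kg:
- B+F+G: weight 7+4+12=23, value 12+12+20=44
- C+F+G: weight 8+4+12=24, value 6+12+20=38
- F+G: weight 4+12=16, value 12+20=32
Best: $44.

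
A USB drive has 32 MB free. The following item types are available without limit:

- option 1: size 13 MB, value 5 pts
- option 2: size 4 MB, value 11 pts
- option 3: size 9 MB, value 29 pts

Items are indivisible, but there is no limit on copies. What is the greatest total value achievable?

Best value-per-unit is option 3 at 29/9; filling with it alone gives 3×29 = 87.
Optimal mix: 1×option 2 + 3×option 3 → size 31, value 98.

98 pts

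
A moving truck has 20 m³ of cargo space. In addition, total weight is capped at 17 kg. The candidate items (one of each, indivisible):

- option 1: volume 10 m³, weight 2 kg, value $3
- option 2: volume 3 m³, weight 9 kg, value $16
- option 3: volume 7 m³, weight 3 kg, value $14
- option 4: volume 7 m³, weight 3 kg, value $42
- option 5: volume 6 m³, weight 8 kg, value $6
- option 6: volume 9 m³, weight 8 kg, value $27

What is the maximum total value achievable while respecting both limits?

Feasible sets respecting both limits:
- option 2+option 3+option 4: volume 17, weight 15, value 72
- option 4+option 6: volume 16, weight 11, value 69
- option 3+option 4+option 5: volume 20, weight 14, value 62
- option 1+option 2+option 4: volume 20, weight 14, value 61
Best: $72.

$72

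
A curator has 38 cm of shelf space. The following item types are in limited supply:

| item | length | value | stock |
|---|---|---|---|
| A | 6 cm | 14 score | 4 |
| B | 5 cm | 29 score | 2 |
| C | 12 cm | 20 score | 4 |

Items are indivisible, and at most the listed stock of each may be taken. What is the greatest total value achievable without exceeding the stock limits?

114 score

Top feasible selections:
- 4×A + 2×B: length 34, value 114
- 2×A + 2×B + 1×C: length 34, value 106
Best: 114 score.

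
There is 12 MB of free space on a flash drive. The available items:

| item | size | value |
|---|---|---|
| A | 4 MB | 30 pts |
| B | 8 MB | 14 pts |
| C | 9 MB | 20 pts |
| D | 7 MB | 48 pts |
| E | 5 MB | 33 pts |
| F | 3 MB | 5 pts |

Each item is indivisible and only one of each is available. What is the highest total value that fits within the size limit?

81 pts

Check high-value combinations within 12 MB:
- D+E: size 7+5=12, value 48+33=81
- A+D: size 4+7=11, value 30+48=78
- A+E+F: size 4+5+3=12, value 30+33+5=68
Best: 81 pts.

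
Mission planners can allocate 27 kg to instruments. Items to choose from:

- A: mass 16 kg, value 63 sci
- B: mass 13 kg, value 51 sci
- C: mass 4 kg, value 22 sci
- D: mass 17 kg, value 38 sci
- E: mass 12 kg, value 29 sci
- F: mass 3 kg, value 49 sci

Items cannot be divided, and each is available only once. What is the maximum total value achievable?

134 sci

Check high-value combinations within 27 kg:
- A+C+F: mass 16+4+3=23, value 63+22+49=134
- B+C+F: mass 13+4+3=20, value 51+22+49=122
- A+F: mass 16+3=19, value 63+49=112
- C+D+F: mass 4+17+3=24, value 22+38+49=109
Best: 134 sci.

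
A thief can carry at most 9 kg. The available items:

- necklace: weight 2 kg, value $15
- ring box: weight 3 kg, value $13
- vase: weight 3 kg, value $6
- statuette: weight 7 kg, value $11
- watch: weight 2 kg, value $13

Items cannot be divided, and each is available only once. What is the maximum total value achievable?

Check high-value combinations within 9 kg:
- necklace+ring box+watch: weight 2+3+2=7, value 15+13+13=41
- necklace+vase+watch: weight 2+3+2=7, value 15+6+13=34
- necklace+ring box+vase: weight 2+3+3=8, value 15+13+6=34
- ring box+vase+watch: weight 3+3+2=8, value 13+6+13=32
- necklace+watch: weight 2+2=4, value 15+13=28
Best: $41.

$41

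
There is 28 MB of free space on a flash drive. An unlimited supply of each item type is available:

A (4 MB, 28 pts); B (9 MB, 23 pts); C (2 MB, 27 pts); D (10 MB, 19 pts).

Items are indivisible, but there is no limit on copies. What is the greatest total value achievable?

Best value-per-unit is C at 27/2, and filling with it alone uses size 14×2=28. No mix of the others beats 14×27 = 378.

378 pts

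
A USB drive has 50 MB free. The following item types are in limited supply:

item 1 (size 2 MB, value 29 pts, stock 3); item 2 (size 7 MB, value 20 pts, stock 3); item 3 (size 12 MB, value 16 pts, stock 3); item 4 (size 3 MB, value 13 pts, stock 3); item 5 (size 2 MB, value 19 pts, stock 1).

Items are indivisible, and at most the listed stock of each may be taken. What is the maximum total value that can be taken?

221 pts

Top feasible selections:
- 3×item 1 + 3×item 2 + 1×item 3 + 3×item 4 + 1×item 5: size 50, value 221
- 3×item 1 + 3×item 2 + 1×item 3 + 2×item 4 + 1×item 5: size 47, value 208
- 3×item 1 + 3×item 2 + 3×item 4 + 1×item 5: size 38, value 205
- 3×item 1 + 3×item 2 + 1×item 3 + 3×item 4: size 48, value 202
Best: 221 pts.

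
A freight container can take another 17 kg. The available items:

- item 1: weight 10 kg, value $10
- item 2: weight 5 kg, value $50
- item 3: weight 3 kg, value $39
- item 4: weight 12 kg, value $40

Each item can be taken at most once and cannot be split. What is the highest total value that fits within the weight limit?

Check high-value combinations within 17 kg:
- item 2+item 4: weight 5+12=17, value 50+40=90
- item 2+item 3: weight 5+3=8, value 50+39=89
- item 3+item 4: weight 3+12=15, value 39+40=79
Best: $90.

$90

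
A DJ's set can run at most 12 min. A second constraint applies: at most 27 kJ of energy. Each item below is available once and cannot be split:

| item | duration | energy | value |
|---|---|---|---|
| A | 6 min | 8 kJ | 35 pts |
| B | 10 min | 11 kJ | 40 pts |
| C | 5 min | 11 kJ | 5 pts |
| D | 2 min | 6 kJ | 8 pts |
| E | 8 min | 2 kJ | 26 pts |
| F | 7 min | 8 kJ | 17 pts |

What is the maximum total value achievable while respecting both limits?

Feasible sets respecting both limits:
- B+D: duration 12, energy 17, value 48
- A+D: duration 8, energy 14, value 43
- B: duration 10, energy 11, value 40
- A+C: duration 11, energy 19, value 40
Best: 48 pts.

48 pts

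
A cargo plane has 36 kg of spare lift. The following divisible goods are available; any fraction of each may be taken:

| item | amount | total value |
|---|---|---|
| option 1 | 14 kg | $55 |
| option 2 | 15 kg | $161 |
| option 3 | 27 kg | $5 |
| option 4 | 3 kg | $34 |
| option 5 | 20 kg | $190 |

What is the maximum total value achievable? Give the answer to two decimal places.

Take in order of value per unit:
- option 4 (34/3 per unit): all 3 → value 34, running total 34.00
- option 2 (161/15 per unit): all 15 → value 161, running total 195.00
- option 5 (190/20 per unit): 18 of 20 → value 18×190/20 = 171.0000, running total 366.00
Total 366.00.

366.00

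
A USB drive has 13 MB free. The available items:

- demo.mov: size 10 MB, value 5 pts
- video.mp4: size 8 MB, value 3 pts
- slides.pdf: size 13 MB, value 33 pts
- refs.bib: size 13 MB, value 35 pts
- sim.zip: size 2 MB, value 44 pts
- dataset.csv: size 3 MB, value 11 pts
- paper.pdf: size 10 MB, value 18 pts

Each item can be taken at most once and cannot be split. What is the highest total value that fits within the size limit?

Check high-value combinations within 13 MB:
- sim.zip+paper.pdf: size 2+10=12, value 44+18=62
- video.mp4+sim.zip+dataset.csv: size 8+2+3=13, value 3+44+11=58
- sim.zip+dataset.csv: size 2+3=5, value 44+11=55
Best: 62 pts.

62 pts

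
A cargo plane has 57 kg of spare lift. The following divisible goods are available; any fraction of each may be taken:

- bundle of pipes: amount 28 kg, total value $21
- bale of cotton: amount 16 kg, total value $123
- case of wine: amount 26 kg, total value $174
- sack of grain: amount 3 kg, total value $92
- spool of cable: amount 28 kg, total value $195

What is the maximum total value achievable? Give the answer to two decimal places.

476.92

Take in order of value per unit:
- sack of grain (92/3 per unit): all 3 → value 92, running total 92.00
- bale of cotton (123/16 per unit): all 16 → value 123, running total 215.00
- spool of cable (195/28 per unit): all 28 → value 195, running total 410.00
- case of wine (174/26 per unit): 10 of 26 → value 10×174/26 = 66.9231, running total 476.92
Total 476.92.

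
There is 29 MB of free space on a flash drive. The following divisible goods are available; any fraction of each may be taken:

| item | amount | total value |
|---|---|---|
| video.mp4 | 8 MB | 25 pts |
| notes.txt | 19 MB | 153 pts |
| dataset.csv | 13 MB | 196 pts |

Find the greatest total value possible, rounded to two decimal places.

Take in order of value per unit:
- dataset.csv (196/13 per unit): all 13 → value 196, running total 196.00
- notes.txt (153/19 per unit): 16 of 19 → value 16×153/19 = 128.8421, running total 324.84
Total 324.84.

324.84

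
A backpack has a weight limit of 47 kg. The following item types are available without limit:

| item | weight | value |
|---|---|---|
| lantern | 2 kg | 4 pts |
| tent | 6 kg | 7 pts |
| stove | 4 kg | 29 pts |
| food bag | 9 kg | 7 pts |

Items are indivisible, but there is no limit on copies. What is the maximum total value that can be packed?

Best value-per-unit is stove at 29/4; filling with it alone gives 11×29 = 319.
Optimal mix: 1×lantern + 11×stove → weight 46, value 323.

323 pts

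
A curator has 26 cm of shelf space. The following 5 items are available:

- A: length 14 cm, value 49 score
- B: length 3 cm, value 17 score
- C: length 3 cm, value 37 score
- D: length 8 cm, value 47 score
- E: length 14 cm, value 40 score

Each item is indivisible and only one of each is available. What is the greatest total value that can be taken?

Check high-value combinations within 26 cm:
- A+C+D: length 14+3+8=25, value 49+37+47=133
- C+D+E: length 3+8+14=25, value 37+47+40=124
- A+B+D: length 14+3+8=25, value 49+17+47=113
- B+D+E: length 3+8+14=25, value 17+47+40=104
- A+B+C: length 14+3+3=20, value 49+17+37=103
Best: 133 score.

133 score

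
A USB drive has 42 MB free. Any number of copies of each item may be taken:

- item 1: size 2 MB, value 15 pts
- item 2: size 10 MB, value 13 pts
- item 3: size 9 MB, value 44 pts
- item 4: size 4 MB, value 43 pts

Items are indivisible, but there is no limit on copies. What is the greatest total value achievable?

445 pts

Best value-per-unit is item 4 at 43/4; filling with it alone gives 10×43 = 430.
Optimal mix: 1×item 1 + 10×item 4 → size 42, value 445.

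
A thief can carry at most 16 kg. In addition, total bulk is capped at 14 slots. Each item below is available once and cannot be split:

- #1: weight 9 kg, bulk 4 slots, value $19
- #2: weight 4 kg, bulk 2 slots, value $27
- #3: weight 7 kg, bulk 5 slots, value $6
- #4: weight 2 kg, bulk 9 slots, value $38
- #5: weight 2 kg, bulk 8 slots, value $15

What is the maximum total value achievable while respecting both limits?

Feasible sets respecting both limits:
- #2+#4: weight 6, bulk 11, value 65
- #1+#2+#5: weight 15, bulk 14, value 61
- #1+#4: weight 11, bulk 13, value 57
- #1+#2: weight 13, bulk 6, value 46
Best: $65.

$65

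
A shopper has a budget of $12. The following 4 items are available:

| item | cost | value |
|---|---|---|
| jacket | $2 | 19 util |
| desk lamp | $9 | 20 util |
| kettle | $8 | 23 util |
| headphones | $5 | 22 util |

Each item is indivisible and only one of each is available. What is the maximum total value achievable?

This is a 0/1 knapsack; check combinations near the capacity.
- jacket+kettle: cost 2+8=10, value 19+23=42
- jacket+headphones: cost 2+5=7, value 19+22=41
- jacket+desk lamp: cost 2+9=11, value 19+20=39
Best: 42 util.

42 util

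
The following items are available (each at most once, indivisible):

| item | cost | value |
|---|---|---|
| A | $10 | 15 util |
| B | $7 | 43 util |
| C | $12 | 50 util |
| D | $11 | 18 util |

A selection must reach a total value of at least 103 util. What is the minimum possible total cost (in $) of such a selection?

29

Subsets with value ≥ 103, sorted by total cost:
- A+B+C: cost 29, value 108
- B+C+D: cost 30, value 111
- A+B+C+D: cost 40, value 126
Minimum cost: 29 $.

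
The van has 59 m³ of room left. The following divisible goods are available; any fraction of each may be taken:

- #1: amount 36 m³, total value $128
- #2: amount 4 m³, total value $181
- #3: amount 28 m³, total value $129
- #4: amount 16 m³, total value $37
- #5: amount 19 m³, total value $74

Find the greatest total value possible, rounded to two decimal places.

Take in order of value per unit:
- #2 (181/4 per unit): all 4 → value 181, running total 181.00
- #3 (129/28 per unit): all 28 → value 129, running total 310.00
- #5 (74/19 per unit): all 19 → value 74, running total 384.00
- #1 (128/36 per unit): 8 of 36 → value 8×128/36 = 28.4444, running total 412.44
Total 412.44.

412.44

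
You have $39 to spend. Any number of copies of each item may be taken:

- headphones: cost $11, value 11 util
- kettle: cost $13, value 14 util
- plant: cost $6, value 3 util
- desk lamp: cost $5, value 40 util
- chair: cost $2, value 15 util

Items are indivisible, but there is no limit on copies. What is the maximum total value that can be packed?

Best value-per-unit is desk lamp at 40/5; filling with it alone gives 7×40 = 280.
Optimal mix: 7×desk lamp + 2×chair → cost 39, value 310.

310 util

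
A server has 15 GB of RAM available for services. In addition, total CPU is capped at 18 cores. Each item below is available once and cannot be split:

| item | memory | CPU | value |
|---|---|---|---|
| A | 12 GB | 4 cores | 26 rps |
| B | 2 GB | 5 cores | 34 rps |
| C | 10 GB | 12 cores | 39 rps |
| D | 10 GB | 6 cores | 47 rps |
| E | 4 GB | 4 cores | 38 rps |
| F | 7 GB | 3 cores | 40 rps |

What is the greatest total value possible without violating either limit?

Feasible sets respecting both limits:
- B+E+F: memory 13, CPU 12, value 112
- D+E: memory 14, CPU 10, value 85
- B+D: memory 12, CPU 11, value 81
Best: 112 rps.

112 rps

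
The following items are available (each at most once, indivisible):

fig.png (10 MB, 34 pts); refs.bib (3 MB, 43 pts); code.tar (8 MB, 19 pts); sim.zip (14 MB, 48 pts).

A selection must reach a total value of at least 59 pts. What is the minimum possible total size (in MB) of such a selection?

Subsets with value ≥ 59, sorted by total size:
- refs.bib+code.tar: size 11, value 62
- fig.png+refs.bib: size 13, value 77
- refs.bib+sim.zip: size 17, value 91
Minimum size: 11 MB.

11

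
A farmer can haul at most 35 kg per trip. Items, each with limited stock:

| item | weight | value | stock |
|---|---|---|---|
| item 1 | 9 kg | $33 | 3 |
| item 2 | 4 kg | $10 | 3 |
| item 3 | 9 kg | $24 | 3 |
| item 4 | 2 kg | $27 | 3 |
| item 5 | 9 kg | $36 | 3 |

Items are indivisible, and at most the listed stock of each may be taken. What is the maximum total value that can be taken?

$189

Top feasible selections:
- 3×item 4 + 3×item 5: weight 33, value 189
- 1×item 1 + 3×item 4 + 2×item 5: weight 33, value 186
- 2×item 1 + 3×item 4 + 1×item 5: weight 33, value 183
- 3×item 1 + 3×item 4: weight 33, value 180
Best: $189.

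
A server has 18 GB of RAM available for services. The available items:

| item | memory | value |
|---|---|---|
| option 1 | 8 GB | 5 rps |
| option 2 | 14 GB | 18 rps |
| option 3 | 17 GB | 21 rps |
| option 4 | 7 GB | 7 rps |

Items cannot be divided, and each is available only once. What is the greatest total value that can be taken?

21 rps

Check high-value combinations within 18 GB:
- option 3: memory 17, value 21
- option 2: memory 14, value 18
- option 1+option 4: memory 8+7=15, value 5+7=12
Best: 21 rps.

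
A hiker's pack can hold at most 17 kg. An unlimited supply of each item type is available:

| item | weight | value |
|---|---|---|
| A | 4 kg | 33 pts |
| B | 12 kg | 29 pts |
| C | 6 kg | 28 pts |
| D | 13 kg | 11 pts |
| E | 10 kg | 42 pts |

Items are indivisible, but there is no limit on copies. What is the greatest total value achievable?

Best value-per-unit is A at 33/4, and filling with it alone uses weight 4×4=16. No mix of the others beats 4×33 = 132.

132 pts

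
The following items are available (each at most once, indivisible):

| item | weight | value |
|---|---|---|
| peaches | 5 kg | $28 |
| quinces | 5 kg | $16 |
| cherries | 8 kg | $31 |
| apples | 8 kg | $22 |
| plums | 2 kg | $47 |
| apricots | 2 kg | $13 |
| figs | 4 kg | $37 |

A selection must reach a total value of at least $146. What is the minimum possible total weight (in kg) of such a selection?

Subsets with value ≥ 146, sorted by total weight:
- peaches+cherries+plums+apricots+figs: weight 21, value 156
- peaches+apples+plums+apricots+figs: weight 21, value 147
- peaches+quinces+cherries+plums+figs: weight 24, value 159
- peaches+quinces+apples+plums+figs: weight 24, value 150
Minimum weight: 21 kg.

21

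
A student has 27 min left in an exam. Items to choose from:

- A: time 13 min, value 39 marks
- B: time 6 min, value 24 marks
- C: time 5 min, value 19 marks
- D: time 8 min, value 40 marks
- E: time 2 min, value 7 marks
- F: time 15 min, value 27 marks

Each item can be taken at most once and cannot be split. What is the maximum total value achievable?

103 marks

Check high-value combinations within 27 min:
- A+B+D: time 13+6+8=27, value 39+24+40=103
- A+C+D: time 13+5+8=26, value 39+19+40=98
- B+C+D+E: time 6+5+8+2=21, value 24+19+40+7=90
Best: 103 marks.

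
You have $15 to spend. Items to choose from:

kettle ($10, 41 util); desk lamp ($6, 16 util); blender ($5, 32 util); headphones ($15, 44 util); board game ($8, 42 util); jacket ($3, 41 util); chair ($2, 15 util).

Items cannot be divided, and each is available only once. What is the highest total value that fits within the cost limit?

This is a 0/1 knapsack; check combinations near the capacity.
- board game+jacket+chair: cost 8+3+2=13, value 42+41+15=98
- kettle+jacket+chair: cost 10+3+2=15, value 41+41+15=97
- desk lamp+blender+jacket: cost 6+5+3=14, value 16+32+41=89
Best: 98 util.

98 util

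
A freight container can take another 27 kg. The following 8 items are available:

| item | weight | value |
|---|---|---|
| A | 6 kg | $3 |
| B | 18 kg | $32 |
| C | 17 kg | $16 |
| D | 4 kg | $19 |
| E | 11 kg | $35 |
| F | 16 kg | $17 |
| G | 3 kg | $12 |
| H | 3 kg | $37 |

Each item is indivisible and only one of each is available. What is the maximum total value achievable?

Check high-value combinations within 27 kg:
- A+D+E+G+H: weight 6+4+11+3+3=27, value 3+19+35+12+37=106
- D+E+G+H: weight 4+11+3+3=21, value 19+35+12+37=103
- A+D+E+H: weight 6+4+11+3=24, value 3+19+35+37=94
- D+E+H: weight 4+11+3=18, value 19+35+37=91
- B+D+H: weight 18+4+3=25, value 32+19+37=88
Best: $106.

$106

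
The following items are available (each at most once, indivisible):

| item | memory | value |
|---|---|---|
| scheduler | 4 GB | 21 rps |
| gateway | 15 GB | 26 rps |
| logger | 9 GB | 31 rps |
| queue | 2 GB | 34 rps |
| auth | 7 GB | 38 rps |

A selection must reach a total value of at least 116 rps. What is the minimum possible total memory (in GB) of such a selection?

Subsets with value ≥ 116, sorted by total memory:
- scheduler+logger+queue+auth: memory 22, value 124
- scheduler+gateway+queue+auth: memory 28, value 119
- gateway+logger+queue+auth: memory 33, value 129
Minimum memory: 22 GB.

22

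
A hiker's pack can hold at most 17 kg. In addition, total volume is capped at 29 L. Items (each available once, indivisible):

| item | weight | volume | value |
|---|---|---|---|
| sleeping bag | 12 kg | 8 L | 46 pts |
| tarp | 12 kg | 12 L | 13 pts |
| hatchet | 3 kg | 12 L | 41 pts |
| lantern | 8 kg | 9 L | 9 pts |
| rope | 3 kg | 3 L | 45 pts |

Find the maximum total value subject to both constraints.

95 pts

Feasible sets respecting both limits:
- hatchet+lantern+rope: weight 14, volume 24, value 95
- sleeping bag+rope: weight 15, volume 11, value 91
- sleeping bag+hatchet: weight 15, volume 20, value 87
Best: 95 pts.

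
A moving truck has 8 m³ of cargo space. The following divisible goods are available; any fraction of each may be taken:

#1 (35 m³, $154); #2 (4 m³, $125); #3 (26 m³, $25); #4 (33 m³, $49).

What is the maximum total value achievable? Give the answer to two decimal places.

142.60

Take in order of value per unit:
- #2 (125/4 per unit): all 4 → value 125, running total 125.00
- #1 (154/35 per unit): 4 of 35 → value 4×154/35 = 17.6000, running total 142.60
Total 142.60.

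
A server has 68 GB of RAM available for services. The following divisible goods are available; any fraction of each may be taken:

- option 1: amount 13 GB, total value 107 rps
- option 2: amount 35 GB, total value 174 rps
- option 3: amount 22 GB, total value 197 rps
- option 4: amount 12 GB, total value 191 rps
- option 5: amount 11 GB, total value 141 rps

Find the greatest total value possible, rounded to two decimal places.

Take in order of value per unit:
- option 4 (191/12 per unit): all 12 → value 191, running total 191.00
- option 5 (141/11 per unit): all 11 → value 141, running total 332.00
- option 3 (197/22 per unit): all 22 → value 197, running total 529.00
- option 1 (107/13 per unit): all 13 → value 107, running total 636.00
- option 2 (174/35 per unit): 10 of 35 → value 10×174/35 = 49.7143, running total 685.71
Total 685.71.

685.71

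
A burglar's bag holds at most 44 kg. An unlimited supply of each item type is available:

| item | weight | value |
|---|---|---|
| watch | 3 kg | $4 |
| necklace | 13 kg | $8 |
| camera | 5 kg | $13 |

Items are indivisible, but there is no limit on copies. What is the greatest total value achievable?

Best value-per-unit is camera at 13/5; filling with it alone gives 8×13 = 104.
Optimal mix: 1×watch + 8×camera → weight 43, value 108.

$108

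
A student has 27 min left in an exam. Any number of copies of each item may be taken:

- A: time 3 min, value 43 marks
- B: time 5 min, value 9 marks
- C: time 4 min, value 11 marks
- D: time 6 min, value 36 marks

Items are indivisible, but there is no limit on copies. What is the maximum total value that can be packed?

387 marks

Best value-per-unit is A at 43/3, and filling with it alone uses time 9×3=27. No mix of the others beats 9×43 = 387.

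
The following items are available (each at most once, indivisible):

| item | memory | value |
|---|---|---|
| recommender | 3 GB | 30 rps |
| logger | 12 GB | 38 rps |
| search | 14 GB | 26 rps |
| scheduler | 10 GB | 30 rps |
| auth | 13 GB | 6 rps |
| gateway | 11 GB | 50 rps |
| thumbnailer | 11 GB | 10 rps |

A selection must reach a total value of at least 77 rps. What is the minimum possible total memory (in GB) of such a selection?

Subsets with value ≥ 77, sorted by total memory:
- recommender+gateway: memory 14, value 80
- scheduler+gateway: memory 21, value 80
- logger+gateway: memory 23, value 88
Minimum memory: 14 GB.

14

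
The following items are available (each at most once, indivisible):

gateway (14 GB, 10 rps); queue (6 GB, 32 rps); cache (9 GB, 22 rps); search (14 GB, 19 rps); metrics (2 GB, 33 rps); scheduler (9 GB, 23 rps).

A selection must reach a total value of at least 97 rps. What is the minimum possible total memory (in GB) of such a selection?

Subsets with value ≥ 97, sorted by total memory:
- queue+cache+metrics+scheduler: memory 26, value 110
- queue+search+metrics+scheduler: memory 31, value 107
- queue+cache+search+metrics: memory 31, value 106
- gateway+queue+metrics+scheduler: memory 31, value 98
Minimum memory: 26 GB.

26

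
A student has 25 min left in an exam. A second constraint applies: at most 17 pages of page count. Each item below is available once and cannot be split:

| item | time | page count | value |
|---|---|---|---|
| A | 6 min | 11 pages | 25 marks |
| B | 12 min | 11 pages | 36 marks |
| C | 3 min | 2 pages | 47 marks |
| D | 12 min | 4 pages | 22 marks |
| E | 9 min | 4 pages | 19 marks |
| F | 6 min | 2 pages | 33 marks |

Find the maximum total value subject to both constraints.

116 marks

Feasible sets respecting both limits:
- B+C+F: time 21, page count 15, value 116
- A+C+F: time 15, page count 15, value 105
- B+C+E: time 24, page count 17, value 102
- C+D+F: time 21, page count 8, value 102
Best: 116 marks.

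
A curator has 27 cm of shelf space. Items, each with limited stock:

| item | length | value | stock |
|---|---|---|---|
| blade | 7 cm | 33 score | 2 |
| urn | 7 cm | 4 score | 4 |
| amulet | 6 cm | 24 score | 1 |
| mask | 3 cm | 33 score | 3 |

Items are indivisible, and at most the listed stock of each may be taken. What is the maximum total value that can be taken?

Best selections within length 27 and stock limits:
- 2×blade + 3×mask: length 23, value 165
- 1×blade + 1×amulet + 3×mask: length 22, value 156
- 2×blade + 1×amulet + 2×mask: length 26, value 156
Best: 165 score.

165 score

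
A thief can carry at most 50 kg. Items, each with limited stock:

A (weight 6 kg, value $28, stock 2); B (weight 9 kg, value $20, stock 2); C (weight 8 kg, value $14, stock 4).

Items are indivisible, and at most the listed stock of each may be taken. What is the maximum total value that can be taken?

Top feasible selections:
- 2×A + 2×B + 2×C: weight 46, value 124
- 2×A + 1×B + 3×C: weight 45, value 118
- 2×A + 4×C: weight 44, value 112
- 2×A + 2×B + 1×C: weight 38, value 110
Best: $124.

$124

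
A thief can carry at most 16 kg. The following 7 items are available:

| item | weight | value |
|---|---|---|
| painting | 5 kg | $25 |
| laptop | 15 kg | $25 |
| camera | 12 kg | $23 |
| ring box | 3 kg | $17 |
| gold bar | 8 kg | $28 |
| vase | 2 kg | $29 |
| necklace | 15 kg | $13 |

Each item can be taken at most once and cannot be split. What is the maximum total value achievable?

This is a 0/1 knapsack; check combinations near the capacity.
- painting+gold bar+vase: weight 5+8+2=15, value 25+28+29=82
- ring box+gold bar+vase: weight 3+8+2=13, value 17+28+29=74
- painting+ring box+vase: weight 5+3+2=10, value 25+17+29=71
- painting+ring box+gold bar: weight 5+3+8=16, value 25+17+28=70
- gold bar+vase: weight 8+2=10, value 28+29=57
Best: $82.

$82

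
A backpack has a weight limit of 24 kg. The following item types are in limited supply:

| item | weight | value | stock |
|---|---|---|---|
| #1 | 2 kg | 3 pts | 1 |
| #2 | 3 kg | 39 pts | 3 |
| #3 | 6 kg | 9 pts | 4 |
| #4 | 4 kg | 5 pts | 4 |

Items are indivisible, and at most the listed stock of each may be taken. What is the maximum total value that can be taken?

138 pts

Top feasible selections:
- 1×#1 + 3×#2 + 2×#3: weight 23, value 138
- 3×#2 + 1×#3 + 2×#4: weight 23, value 136
Best: 138 pts.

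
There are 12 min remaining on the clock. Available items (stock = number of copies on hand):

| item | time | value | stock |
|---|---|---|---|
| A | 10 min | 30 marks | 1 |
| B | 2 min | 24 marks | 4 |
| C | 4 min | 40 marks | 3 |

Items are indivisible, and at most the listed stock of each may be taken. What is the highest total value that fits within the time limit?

Top feasible selections:
- 4×B + 1×C: time 12, value 136
- 2×B + 2×C: time 12, value 128
- 3×C: time 12, value 120
- 3×B + 1×C: time 10, value 112
Best: 136 marks.

136 marks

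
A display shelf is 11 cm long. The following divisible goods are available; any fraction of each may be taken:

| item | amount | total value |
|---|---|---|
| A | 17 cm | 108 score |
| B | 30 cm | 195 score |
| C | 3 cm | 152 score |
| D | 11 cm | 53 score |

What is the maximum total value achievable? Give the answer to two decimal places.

Take in order of value per unit:
- C (152/3 per unit): all 3 → value 152, running total 152.00
- B (195/30 per unit): 8 of 30 → value 8×195/30 = 52.0000, running total 204.00
Total 204.00.

204.00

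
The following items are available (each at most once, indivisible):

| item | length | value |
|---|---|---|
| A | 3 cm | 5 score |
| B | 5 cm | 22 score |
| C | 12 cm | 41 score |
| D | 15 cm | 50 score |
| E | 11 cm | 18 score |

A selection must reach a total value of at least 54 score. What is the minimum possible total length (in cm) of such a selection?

Subsets with value ≥ 54, sorted by total length:
- B+C: length 17, value 63
- A+D: length 18, value 55
- B+D: length 20, value 72
- A+B+C: length 20, value 68
Minimum length: 17 cm.

17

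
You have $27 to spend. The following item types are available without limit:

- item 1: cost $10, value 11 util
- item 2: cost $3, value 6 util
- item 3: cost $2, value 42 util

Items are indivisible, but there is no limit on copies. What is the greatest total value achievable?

546 util

Best value-per-unit is item 3 at 42/2, and filling with it alone uses cost 13×2=26. No mix of the others beats 13×42 = 546.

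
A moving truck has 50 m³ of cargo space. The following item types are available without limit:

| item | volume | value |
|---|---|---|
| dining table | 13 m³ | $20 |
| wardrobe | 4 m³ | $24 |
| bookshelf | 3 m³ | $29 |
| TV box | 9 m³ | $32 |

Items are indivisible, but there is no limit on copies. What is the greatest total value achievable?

Best value-per-unit is bookshelf at 29/3, and filling with it alone uses volume 16×3=48. No mix of the others beats 16×29 = 464.

$464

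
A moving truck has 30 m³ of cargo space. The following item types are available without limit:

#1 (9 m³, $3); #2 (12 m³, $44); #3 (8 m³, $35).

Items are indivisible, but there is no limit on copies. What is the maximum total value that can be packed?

$114

Best value-per-unit is #3 at 35/8; filling with it alone gives 3×35 = 105.
Optimal mix: 1×#2 + 2×#3 → volume 28, value 114.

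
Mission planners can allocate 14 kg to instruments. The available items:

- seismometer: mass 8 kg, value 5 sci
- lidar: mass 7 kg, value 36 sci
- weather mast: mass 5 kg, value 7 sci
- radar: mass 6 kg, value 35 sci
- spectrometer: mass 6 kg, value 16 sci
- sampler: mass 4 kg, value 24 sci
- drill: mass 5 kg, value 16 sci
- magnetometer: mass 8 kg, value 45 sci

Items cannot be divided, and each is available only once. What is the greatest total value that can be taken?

80 sci

This is a 0/1 knapsack; check combinations near the capacity.
- radar+magnetometer: mass 6+8=14, value 35+45=80
- lidar+radar: mass 7+6=13, value 36+35=71
- sampler+magnetometer: mass 4+8=12, value 24+45=69
Best: 80 sci.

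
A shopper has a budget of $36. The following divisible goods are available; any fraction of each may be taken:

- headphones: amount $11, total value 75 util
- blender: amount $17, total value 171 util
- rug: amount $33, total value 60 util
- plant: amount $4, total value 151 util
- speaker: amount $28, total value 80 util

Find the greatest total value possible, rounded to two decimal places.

Take in order of value per unit:
- plant (151/4 per unit): all 4 → value 151, running total 151.00
- blender (171/17 per unit): all 17 → value 171, running total 322.00
- headphones (75/11 per unit): all 11 → value 75, running total 397.00
- speaker (80/28 per unit): 4 of 28 → value 4×80/28 = 11.4286, running total 408.43
Total 408.43.

408.43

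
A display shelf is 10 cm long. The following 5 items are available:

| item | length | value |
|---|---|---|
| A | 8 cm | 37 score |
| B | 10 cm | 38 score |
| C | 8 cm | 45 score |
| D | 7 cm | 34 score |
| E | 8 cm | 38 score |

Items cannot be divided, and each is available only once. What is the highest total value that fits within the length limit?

45 score

This is a 0/1 knapsack; check combinations near the capacity.
- C: length 8, value 45
- E: length 8, value 38
- B: length 10, value 38
- A: length 8, value 37
Best: 45 score.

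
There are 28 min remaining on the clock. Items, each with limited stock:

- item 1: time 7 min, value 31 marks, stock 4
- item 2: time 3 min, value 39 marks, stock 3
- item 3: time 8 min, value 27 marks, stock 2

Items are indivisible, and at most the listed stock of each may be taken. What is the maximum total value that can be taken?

179 marks

Best selections within time 28 and stock limits:
- 2×item 1 + 3×item 2: time 23, value 179
- 1×item 1 + 3×item 2 + 1×item 3: time 24, value 175
- 3×item 2 + 2×item 3: time 25, value 171
- 3×item 1 + 2×item 2: time 27, value 171
Best: 179 marks.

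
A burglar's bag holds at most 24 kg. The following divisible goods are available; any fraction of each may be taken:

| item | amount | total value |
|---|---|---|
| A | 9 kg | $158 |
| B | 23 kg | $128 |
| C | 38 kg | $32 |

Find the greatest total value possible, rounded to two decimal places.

241.48

Take in order of value per unit:
- A (158/9 per unit): all 9 → value 158, running total 158.00
- B (128/23 per unit): 15 of 23 → value 15×128/23 = 83.4783, running total 241.48
Total 241.48.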